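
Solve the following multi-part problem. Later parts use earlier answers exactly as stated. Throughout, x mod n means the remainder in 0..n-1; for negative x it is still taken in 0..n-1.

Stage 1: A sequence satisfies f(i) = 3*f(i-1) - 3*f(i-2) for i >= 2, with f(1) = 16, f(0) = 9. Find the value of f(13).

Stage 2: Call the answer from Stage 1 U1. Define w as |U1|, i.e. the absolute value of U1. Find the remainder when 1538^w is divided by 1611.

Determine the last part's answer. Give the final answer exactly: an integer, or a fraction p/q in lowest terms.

Stage 1: f(2) = 3*(16) - 3*(9) = 21; iterating: f(2)=21, f(3)=15, f(4)=-18, f(5)=-99, f(6)=-243, f(7)=-432, f(8)=-567, f(9)=-405, f(10)=486, f(11)=2673, f(12)=6561, f(13)=11664; answer 11664
Stage 2: U1 = 11664; w = 11664; squarings mod 1611: 1538^1=1538, 1538^2=496, 1538^4=1144, 1538^8=604, 1538^16=730, 1538^32=1270, 1538^64=289, 1538^128=1360, 1538^256=172, 1538^512=586, 1538^1024=253, 1538^2048=1180, 1538^4096=496, 1538^8192=1144; 1538^11664 = 1538^16 * 1538^128 * 1538^256 * 1538^1024 * 1538^2048 * 1538^8192 = 1513 (mod 1611); answer 1513

1513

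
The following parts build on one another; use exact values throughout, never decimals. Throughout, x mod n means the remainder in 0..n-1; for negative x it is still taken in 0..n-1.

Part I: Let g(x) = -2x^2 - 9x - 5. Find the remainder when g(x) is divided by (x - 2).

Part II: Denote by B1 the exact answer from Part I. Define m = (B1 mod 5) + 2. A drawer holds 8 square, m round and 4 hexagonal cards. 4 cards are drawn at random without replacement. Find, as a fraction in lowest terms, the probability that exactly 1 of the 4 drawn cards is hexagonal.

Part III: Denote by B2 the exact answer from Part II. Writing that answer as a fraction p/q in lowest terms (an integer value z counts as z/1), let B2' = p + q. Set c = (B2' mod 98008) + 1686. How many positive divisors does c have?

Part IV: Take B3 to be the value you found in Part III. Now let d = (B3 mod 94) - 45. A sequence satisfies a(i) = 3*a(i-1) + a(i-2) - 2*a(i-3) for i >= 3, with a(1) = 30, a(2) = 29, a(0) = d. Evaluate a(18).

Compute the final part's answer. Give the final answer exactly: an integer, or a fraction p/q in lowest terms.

4755578373

Part I: remainder = value at the root: -2*(2)^2 - 9*(2)^1 - 5 = (-8) + (-18) + (-5) = -31; answer -31
Part II: B1 = -31; m = 6; total draws C(18,4) = 3060; favorable C(4,1)*C(14,3) = 1456; P = 364/765; answer 364/765
Part III: B2 = 364/765; threaded value p + q = 1129; c = 2815; 2815 = 5 * 563; number of divisors = (1+1) * (1+1) = 4; answer 4
Part IV: B3 = 4; d = -41; a(3) = 3*(29) + 1*(30) - 2*(-41) = 199; iterating: a(3)=199, a(4)=566, a(5)=1839, a(6)=5685, a(7)=17762, a(8)=55293, a(9)=172271, a(10)=536582, a(11)=1671431, a(12)=5206333, a(13)=16217266, a(14)=50515269, a(15)=157350407, a(16)=490131958, a(17)=1526715743, a(18)=4755578373; answer 4755578373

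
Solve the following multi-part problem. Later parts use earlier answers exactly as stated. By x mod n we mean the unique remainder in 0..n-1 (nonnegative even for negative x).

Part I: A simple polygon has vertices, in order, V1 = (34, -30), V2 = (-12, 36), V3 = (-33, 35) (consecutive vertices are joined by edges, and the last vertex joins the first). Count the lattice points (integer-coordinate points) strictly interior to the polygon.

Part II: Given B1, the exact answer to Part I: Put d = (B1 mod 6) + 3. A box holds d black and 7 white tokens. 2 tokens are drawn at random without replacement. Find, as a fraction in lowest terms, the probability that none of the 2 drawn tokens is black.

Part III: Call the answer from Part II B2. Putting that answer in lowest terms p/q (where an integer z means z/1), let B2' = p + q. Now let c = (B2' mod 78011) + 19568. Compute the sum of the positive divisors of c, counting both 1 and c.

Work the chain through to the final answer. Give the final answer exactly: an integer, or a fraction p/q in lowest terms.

45864

Part I: cross terms: (34*36 - -12*-30)=864, (-12*35 - -33*36)=768, (-33*-30 - 34*35)=-200; twice the area = |1432| = 1432; area = 716; boundary points = 2 + 1 + 1 = 4; strictly interior points = area - boundary/2 + 1 = 715; answer 715
Part II: B1 = 715; d = 4; total draws C(11,2) = 55; favorable C(7,2) = 21; P = 21/55; answer 21/55
Part III: B2 = 21/55; threaded value p + q = 76; c = 19644; 19644 = 2^2 * 3 * 1637; sigma = (1 + 2 + 4) * (1 + 3) * (1 + 1637) = 7 * 4 * 1638 = 45864; answer 45864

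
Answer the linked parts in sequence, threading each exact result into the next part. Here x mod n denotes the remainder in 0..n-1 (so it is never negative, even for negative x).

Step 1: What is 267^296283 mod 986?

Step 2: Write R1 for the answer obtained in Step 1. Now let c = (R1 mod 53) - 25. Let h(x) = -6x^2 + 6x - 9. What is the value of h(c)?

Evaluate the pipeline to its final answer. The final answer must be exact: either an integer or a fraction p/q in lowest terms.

-81

Step 1: squarings mod 986: 267^1=267, 267^2=297, 267^4=455, 267^8=951, 267^16=239, 267^32=919, 267^64=545, 267^128=239, 267^256=919, 267^512=545, 267^1024=239, 267^2048=919, 267^4096=545, 267^8192=239, 267^16384=919, 267^32768=545, 267^65536=239, 267^131072=919, 267^262144=545; 267^296283 = 267^1 * 267^2 * 267^8 * 267^16 * 267^64 * 267^256 * 267^1024 * 267^32768 * 267^262144 = 499 (mod 986); answer 499
Step 2: R1 = 499; c = -3; -6*(-3)^2 + 6*(-3)^1 - 9 = (-54) + (-18) + (-9) = -81; answer -81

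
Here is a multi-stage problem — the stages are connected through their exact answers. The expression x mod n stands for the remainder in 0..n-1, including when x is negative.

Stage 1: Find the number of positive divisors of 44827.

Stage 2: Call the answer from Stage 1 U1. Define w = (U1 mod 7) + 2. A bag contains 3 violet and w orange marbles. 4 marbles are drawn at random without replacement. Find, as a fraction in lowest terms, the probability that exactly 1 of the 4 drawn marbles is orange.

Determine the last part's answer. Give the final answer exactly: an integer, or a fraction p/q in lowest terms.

1/21

Stage 1: 44827 = 23 * 1949; number of divisors = (1+1) * (1+1) = 4; answer 4
Stage 2: U1 = 4; w = 6; total draws C(9,4) = 126; favorable C(6,1)*C(3,3) = 6; P = 1/21; answer 1/21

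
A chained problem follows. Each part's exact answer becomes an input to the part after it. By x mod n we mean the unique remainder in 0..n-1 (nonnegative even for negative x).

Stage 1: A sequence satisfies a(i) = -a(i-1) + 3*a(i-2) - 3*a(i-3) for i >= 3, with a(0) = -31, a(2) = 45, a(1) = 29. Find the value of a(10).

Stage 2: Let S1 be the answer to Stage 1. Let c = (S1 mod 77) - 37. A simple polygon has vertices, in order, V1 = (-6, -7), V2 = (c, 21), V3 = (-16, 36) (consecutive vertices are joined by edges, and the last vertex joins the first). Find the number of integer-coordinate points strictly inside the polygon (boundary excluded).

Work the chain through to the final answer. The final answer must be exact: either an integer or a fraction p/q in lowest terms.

138

Stage 1: a(3) = -1*(45) + 3*(29) - 3*(-31) = 135; iterating: a(3)=135, a(4)=-87, a(5)=357, a(6)=-1023, a(7)=2355, a(8)=-6495, a(9)=16629, a(10)=-43179; answer -43179
Stage 2: S1 = -43179; c = -19; cross terms: (-6*21 - -19*-7)=-259, (-19*36 - -16*21)=-348, (-16*-7 - -6*36)=328; twice the area = |-279| = 279; area = 279/2; boundary points = 1 + 3 + 1 = 5; strictly interior points = area - boundary/2 + 1 = 138; answer 138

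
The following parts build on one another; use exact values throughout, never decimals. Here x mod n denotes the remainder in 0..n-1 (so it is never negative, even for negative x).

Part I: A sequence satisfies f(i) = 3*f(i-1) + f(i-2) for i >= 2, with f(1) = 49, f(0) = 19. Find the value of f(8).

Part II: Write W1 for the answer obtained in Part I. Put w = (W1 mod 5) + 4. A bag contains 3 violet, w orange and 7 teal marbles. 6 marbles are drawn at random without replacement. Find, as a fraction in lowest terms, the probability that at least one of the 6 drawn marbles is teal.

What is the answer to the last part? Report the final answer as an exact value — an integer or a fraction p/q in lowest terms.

Part I: f(2) = 3*(49) + 1*(19) = 166; iterating: f(2)=166, f(3)=547, f(4)=1807, f(5)=5968, f(6)=19711, f(7)=65101, f(8)=215014; answer 215014
Part II: W1 = 215014; w = 8; total draws C(18,6) = 18564; complement C(11,6) = 462; favorable 18564 - 462 = 18102; P = 431/442; answer 431/442

431/442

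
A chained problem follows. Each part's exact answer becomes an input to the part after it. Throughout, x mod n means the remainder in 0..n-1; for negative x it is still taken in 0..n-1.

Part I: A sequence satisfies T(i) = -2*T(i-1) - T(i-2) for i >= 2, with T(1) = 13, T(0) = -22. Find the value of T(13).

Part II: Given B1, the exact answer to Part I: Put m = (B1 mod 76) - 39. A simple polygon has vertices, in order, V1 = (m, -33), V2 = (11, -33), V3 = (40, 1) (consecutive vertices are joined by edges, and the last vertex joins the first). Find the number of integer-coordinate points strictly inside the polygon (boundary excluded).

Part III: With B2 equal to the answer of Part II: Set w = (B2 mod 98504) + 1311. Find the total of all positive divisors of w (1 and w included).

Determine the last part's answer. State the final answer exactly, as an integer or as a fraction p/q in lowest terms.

Part I: T(2) = -2*(13) - 1*(-22) = -4; iterating: T(2)=-4, T(3)=-5, T(4)=14, T(5)=-23, T(6)=32, T(7)=-41, T(8)=50, T(9)=-59, T(10)=68, T(11)=-77, T(12)=86, T(13)=-95; answer -95
Part II: B1 = -95; m = 18; cross terms: (18*-33 - 11*-33)=-231, (11*1 - 40*-33)=1331, (40*-33 - 18*1)=-1338; twice the area = |-238| = 238; area = 119; boundary points = 7 + 1 + 2 = 10; strictly interior points = area - boundary/2 + 1 = 115; answer 115
Part III: B2 = 115; w = 1426; 1426 = 2 * 23 * 31; sigma = (1 + 2) * (1 + 23) * (1 + 31) = 3 * 24 * 32 = 2304; answer 2304

2304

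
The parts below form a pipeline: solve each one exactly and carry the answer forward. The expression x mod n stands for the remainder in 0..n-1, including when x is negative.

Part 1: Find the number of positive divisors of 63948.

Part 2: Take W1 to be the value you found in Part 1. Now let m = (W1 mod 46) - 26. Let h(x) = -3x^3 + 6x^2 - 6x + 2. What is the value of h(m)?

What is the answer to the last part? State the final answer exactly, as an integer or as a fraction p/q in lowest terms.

1970

Part 1: 63948 = 2^2 * 3 * 73^2; number of divisors = (2+1) * (1+1) * (2+1) = 18; answer 18
Part 2: W1 = 18; m = -8; -3*(-8)^3 + 6*(-8)^2 - 6*(-8)^1 + 2 = (1536) + (384) + (48) + (2) = 1970; answer 1970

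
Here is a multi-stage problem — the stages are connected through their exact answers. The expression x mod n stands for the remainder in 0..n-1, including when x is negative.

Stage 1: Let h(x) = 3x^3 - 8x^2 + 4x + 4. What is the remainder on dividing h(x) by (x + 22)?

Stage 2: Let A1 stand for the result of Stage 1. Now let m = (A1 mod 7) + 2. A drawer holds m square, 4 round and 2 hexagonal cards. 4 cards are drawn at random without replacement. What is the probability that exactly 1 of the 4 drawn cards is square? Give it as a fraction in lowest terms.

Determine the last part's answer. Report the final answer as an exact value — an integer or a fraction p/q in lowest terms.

Stage 1: remainder = value at the root: 3*(-22)^3 - 8*(-22)^2 + 4*(-22)^1 + 4 = (-31944) + (-3872) + (-88) + (4) = -35900; answer -35900
Stage 2: A1 = -35900; m = 5; total draws C(11,4) = 330; favorable C(5,1)*C(6,3) = 100; P = 10/33; answer 10/33

10/33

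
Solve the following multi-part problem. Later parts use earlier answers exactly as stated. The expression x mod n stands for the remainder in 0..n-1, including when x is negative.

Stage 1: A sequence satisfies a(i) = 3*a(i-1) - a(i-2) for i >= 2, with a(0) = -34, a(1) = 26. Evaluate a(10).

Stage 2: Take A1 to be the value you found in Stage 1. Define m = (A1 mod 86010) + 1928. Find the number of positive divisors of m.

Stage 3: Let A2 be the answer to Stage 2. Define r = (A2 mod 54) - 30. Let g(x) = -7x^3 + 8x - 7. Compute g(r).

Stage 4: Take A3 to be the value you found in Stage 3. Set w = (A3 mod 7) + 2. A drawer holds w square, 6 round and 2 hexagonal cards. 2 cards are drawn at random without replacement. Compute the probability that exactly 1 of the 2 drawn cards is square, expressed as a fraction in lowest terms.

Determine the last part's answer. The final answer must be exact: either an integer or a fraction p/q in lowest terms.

Stage 1: a(2) = 3*(26) - 1*(-34) = 112; iterating: a(2)=112, a(3)=310, a(4)=818, a(5)=2144, a(6)=5614, a(7)=14698, a(8)=38480, a(9)=100742, a(10)=263746; answer 263746
Stage 2: A1 = 263746; m = 7644; 7644 = 2^2 * 3 * 7^2 * 13; number of divisors = (2+1) * (1+1) * (2+1) * (1+1) = 36; answer 36
Stage 3: A2 = 36; r = 6; -7*(6)^3 + 8*(6)^1 - 7 = (-1512) + (48) + (-7) = -1471; answer -1471
Stage 4: A3 = -1471; w = 8; total draws C(16,2) = 120; favorable C(8,1)*C(8,1) = 64; P = 8/15; answer 8/15

8/15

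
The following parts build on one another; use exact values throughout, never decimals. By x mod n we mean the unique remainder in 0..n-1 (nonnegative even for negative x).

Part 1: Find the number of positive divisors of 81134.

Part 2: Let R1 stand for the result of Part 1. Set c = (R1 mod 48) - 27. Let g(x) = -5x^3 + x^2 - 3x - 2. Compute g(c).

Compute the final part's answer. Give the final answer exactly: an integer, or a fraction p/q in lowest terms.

34711

Part 1: 81134 = 2 * 113 * 359; number of divisors = (1+1) * (1+1) * (1+1) = 8; answer 8
Part 2: R1 = 8; c = -19; -5*(-19)^3 + 1*(-19)^2 - 3*(-19)^1 - 2 = (34295) + (361) + (57) + (-2) = 34711; answer 34711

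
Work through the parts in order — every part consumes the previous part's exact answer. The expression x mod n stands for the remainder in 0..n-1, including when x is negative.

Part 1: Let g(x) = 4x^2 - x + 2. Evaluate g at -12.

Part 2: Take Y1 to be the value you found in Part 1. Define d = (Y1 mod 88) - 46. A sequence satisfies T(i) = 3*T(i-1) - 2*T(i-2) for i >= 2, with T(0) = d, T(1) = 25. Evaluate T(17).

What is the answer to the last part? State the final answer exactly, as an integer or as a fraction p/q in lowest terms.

1179655

Part 1: 4*(-12)^2 - 1*(-12)^1 + 2 = (576) + (12) + (2) = 590; answer 590
Part 2: Y1 = 590; d = 16; T(2) = 3*(25) - 2*(16) = 43; iterating: T(2)=43, T(3)=79, T(4)=151, T(5)=295, T(6)=583, T(7)=1159, T(8)=2311, T(9)=4615, T(10)=9223, T(11)=18439, T(12)=36871, T(13)=73735, T(14)=147463, T(15)=294919, T(16)=589831, T(17)=1179655; answer 1179655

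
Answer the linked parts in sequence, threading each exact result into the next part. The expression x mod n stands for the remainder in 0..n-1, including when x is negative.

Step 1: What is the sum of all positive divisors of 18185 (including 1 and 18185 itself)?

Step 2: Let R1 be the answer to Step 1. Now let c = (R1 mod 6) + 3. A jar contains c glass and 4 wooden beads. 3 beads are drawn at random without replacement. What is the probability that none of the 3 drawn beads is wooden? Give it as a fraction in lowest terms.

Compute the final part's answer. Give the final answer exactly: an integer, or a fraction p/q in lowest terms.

1/35

Step 1: 18185 = 5 * 3637; sigma = (1 + 5) * (1 + 3637) = 6 * 3638 = 21828; answer 21828
Step 2: R1 = 21828; c = 3; total draws C(7,3) = 35; favorable C(3,3) = 1; P = 1/35; answer 1/35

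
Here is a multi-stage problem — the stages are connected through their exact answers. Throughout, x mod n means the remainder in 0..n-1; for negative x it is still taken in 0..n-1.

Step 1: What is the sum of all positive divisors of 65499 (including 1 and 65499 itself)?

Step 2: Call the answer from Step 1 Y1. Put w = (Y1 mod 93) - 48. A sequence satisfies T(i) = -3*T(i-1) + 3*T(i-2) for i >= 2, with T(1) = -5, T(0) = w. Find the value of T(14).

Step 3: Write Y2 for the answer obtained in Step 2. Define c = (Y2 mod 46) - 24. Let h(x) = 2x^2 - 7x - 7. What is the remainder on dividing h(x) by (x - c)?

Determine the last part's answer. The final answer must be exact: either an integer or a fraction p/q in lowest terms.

Step 1: 65499 = 3 * 7 * 3119; sigma = (1 + 3) * (1 + 7) * (1 + 3119) = 4 * 8 * 3120 = 99840; answer 99840
Step 2: Y1 = 99840; w = 3; T(2) = -3*(-5) + 3*(3) = 24; iterating: T(2)=24, T(3)=-87, T(4)=333, T(5)=-1260, T(6)=4779, T(7)=-18117, T(8)=68688, T(9)=-260415, T(10)=987309, T(11)=-3743172, T(12)=14191443, T(13)=-53803845, T(14)=203985864; answer 203985864
Step 3: Y2 = 203985864; c = -10; remainder = value at the root: 2*(-10)^2 - 7*(-10)^1 - 7 = (200) + (70) + (-7) = 263; answer 263

263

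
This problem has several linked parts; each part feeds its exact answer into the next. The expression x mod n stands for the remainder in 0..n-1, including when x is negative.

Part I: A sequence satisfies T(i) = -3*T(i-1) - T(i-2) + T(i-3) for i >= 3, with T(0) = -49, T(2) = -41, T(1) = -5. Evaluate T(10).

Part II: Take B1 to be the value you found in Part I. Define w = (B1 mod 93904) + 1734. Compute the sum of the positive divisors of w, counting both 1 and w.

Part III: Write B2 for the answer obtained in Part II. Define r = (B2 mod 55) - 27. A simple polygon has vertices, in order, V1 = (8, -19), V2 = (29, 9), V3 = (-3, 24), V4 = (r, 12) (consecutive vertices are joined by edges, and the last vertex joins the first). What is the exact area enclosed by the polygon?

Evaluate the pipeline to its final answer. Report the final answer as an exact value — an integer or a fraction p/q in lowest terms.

1429/2

Part I: T(3) = -3*(-41) - 1*(-5) + 1*(-49) = 79; iterating: T(3)=79, T(4)=-201, T(5)=483, T(6)=-1169, T(7)=2823, T(8)=-6817, T(9)=16459, T(10)=-39737; answer -39737
Part II: B1 = -39737; w = 55901; 55901 is prime, so its only divisors are 1 and 55901; sigma = 1 + 55901 = 55902; answer 55902
Part III: B2 = 55902; r = -5; cross terms: (8*9 - 29*-19)=623, (29*24 - -3*9)=723, (-3*12 - -5*24)=84, (-5*-19 - 8*12)=-1; twice the area = |1429| = 1429; area = 1429/2; answer 1429/2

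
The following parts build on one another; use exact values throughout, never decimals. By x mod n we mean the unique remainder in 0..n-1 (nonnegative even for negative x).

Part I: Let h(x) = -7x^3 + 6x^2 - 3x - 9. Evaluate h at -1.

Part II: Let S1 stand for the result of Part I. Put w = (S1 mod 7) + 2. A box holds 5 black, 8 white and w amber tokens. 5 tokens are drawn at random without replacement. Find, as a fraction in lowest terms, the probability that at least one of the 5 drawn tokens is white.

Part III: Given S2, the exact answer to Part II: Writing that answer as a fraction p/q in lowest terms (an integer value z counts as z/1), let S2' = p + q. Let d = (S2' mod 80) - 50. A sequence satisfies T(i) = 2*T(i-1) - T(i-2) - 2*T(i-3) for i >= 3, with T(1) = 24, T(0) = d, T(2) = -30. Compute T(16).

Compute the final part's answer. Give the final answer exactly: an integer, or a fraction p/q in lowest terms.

Part I: -7*(-1)^3 + 6*(-1)^2 - 3*(-1)^1 - 9 = (7) + (6) + (3) + (-9) = 7; answer 7
Part II: S1 = 7; w = 2; total draws C(15,5) = 3003; complement C(7,5) = 21; favorable 3003 - 21 = 2982; P = 142/143; answer 142/143
Part III: S2 = 142/143; threaded value p + q = 285; d = -5; T(3) = 2*(-30) - 1*(24) - 2*(-5) = -74; iterating: T(3)=-74, T(4)=-166, T(5)=-198, T(6)=-82, T(7)=366, T(8)=1210, T(9)=2218, T(10)=2494, T(11)=350, T(12)=-6230, T(13)=-17798, T(14)=-30066, T(15)=-29874, T(16)=5914; answer 5914

5914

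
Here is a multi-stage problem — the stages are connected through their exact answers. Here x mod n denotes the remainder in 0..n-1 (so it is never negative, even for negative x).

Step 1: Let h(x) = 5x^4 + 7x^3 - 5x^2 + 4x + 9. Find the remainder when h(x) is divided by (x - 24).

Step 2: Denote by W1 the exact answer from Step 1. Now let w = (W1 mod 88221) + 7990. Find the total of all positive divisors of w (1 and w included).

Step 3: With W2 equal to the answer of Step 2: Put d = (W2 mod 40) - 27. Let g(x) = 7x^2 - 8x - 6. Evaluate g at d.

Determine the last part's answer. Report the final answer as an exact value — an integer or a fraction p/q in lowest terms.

5313

Step 1: remainder = value at the root: 5*(24)^4 + 7*(24)^3 - 5*(24)^2 + 4*(24)^1 + 9 = (1658880) + (96768) + (-2880) + (96) + (9) = 1752873; answer 1752873
Step 2: W1 = 1752873; w = 84664; 84664 = 2^3 * 19 * 557; sigma = (1 + 2 + 4 + 8) * (1 + 19) * (1 + 557) = 15 * 20 * 558 = 167400; answer 167400
Step 3: W2 = 167400; d = -27; 7*(-27)^2 - 8*(-27)^1 - 6 = (5103) + (216) + (-6) = 5313; answer 5313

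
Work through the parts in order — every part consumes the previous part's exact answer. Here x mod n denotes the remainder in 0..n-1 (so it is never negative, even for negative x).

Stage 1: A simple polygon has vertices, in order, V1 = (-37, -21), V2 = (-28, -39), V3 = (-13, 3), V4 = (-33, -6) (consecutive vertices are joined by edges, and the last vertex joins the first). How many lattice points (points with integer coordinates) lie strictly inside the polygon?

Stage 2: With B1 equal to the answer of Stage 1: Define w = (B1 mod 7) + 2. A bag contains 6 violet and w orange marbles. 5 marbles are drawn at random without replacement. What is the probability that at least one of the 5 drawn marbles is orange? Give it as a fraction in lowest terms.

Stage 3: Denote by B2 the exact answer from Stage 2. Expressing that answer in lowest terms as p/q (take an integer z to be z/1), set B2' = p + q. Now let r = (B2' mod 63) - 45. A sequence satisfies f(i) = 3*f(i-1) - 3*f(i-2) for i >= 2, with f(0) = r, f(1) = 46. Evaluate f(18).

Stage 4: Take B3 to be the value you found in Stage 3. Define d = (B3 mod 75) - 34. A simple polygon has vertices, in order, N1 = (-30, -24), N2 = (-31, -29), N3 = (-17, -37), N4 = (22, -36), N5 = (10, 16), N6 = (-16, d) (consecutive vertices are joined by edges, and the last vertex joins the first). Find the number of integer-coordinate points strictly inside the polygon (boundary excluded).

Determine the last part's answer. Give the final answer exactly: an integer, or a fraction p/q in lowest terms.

Stage 1: cross terms: (-37*-39 - -28*-21)=855, (-28*3 - -13*-39)=-591, (-13*-6 - -33*3)=177, (-33*-21 - -37*-6)=471; twice the area = |912| = 912; area = 456; boundary points = 9 + 3 + 1 + 1 = 14; strictly interior points = area - boundary/2 + 1 = 450; answer 450
Stage 2: B1 = 450; w = 4; total draws C(10,5) = 252; complement C(6,5) = 6; favorable 252 - 6 = 246; P = 41/42; answer 41/42
Stage 3: B2 = 41/42; threaded value p + q = 83; r = -25; f(2) = 3*(46) - 3*(-25) = 213; iterating: f(2)=213, f(3)=501, f(4)=864, f(5)=1089, f(6)=675, f(7)=-1242, f(8)=-5751, f(9)=-13527, f(10)=-23328, f(11)=-29403, f(12)=-18225, f(13)=33534, f(14)=155277, f(15)=365229, f(16)=629856, f(17)=793881, f(18)=492075; answer 492075
Stage 4: B3 = 492075; d = -34; cross terms: (-30*-29 - -31*-24)=126, (-31*-37 - -17*-29)=654, (-17*-36 - 22*-37)=1426, (22*16 - 10*-36)=712, (10*-34 - -16*16)=-84, (-16*-24 - -30*-34)=-636; twice the area = |2198| = 2198; area = 1099; boundary points = 1 + 2 + 1 + 4 + 2 + 2 = 12; strictly interior points = area - boundary/2 + 1 = 1094; answer 1094

1094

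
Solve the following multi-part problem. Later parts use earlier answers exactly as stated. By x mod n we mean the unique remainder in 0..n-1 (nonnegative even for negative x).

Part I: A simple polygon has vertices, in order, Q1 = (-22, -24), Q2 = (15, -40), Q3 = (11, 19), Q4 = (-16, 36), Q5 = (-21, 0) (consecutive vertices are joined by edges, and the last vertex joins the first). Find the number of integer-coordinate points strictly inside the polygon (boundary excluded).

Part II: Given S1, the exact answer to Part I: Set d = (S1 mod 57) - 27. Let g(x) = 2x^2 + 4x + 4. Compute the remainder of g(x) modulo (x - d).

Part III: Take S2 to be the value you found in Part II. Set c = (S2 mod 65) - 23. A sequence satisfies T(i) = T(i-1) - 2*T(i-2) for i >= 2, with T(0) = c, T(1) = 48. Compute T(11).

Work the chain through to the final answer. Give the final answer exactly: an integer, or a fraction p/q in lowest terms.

1038

Part I: cross terms: (-22*-40 - 15*-24)=1240, (15*19 - 11*-40)=725, (11*36 - -16*19)=700, (-16*0 - -21*36)=756, (-21*-24 - -22*0)=504; twice the area = |3925| = 3925; area = 3925/2; boundary points = 1 + 1 + 1 + 1 + 1 = 5; strictly interior points = area - boundary/2 + 1 = 1961; answer 1961
Part II: S1 = 1961; d = -4; remainder = value at the root: 2*(-4)^2 + 4*(-4)^1 + 4 = (32) + (-16) + (4) = 20; answer 20
Part III: S2 = 20; c = -3; T(2) = 1*(48) - 2*(-3) = 54; iterating: T(2)=54, T(3)=-42, T(4)=-150, T(5)=-66, T(6)=234, T(7)=366, T(8)=-102, T(9)=-834, T(10)=-630, T(11)=1038; answer 1038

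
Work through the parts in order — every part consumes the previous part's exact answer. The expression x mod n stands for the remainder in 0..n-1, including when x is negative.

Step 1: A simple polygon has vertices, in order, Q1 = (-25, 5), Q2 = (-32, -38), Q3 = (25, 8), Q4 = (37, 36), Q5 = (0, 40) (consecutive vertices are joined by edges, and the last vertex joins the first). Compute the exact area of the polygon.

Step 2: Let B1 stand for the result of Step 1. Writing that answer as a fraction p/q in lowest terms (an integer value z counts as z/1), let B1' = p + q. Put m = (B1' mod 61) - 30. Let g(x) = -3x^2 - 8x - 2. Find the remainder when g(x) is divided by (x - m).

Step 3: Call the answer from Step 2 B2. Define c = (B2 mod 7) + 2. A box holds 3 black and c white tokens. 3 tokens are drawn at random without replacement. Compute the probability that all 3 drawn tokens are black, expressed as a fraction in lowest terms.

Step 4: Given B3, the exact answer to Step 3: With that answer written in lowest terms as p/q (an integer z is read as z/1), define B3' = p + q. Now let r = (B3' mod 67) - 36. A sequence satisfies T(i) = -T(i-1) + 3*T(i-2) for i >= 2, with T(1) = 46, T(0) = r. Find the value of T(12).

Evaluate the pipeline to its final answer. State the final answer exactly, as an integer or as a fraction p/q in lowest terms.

-114331

Step 1: cross terms: (-25*-38 - -32*5)=1110, (-32*8 - 25*-38)=694, (25*36 - 37*8)=604, (37*40 - 0*36)=1480, (0*5 - -25*40)=1000; twice the area = |4888| = 4888; area = 2444; answer 2444
Step 2: B1 = 2444; threaded value p + q = 2445; m = -25; remainder = value at the root: -3*(-25)^2 - 8*(-25)^1 - 2 = (-1875) + (200) + (-2) = -1677; answer -1677
Step 3: B2 = -1677; c = 5; total draws C(8,3) = 56; favorable C(3,3) = 1; P = 1/56; answer 1/56
Step 4: B3 = 1/56; threaded value p + q = 57; r = 21; T(2) = -1*(46) + 3*(21) = 17; iterating: T(2)=17, T(3)=121, T(4)=-70, T(5)=433, T(6)=-643, T(7)=1942, T(8)=-3871, T(9)=9697, T(10)=-21310, T(11)=50401, T(12)=-114331; answer -114331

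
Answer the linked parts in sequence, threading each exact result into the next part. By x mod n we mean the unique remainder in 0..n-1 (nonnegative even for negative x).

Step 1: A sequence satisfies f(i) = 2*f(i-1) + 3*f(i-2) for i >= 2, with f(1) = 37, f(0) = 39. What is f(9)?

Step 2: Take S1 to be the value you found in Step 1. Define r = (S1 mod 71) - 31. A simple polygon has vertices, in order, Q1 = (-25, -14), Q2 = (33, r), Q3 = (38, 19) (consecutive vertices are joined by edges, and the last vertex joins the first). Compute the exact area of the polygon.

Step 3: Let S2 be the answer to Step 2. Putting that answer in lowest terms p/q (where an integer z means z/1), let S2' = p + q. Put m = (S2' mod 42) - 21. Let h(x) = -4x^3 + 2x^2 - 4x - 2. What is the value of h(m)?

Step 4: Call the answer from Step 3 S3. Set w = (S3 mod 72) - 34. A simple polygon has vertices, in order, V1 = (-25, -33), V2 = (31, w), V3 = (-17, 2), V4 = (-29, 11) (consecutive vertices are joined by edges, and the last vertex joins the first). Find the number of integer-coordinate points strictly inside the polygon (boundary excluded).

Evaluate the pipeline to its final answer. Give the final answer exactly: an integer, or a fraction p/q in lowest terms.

Step 1: f(2) = 2*(37) + 3*(39) = 191; iterating: f(2)=191, f(3)=493, f(4)=1559, f(5)=4597, f(6)=13871, f(7)=41533, f(8)=124679, f(9)=373957; answer 373957
Step 2: S1 = 373957; r = -31; cross terms: (-25*-31 - 33*-14)=1237, (33*19 - 38*-31)=1805, (38*-14 - -25*19)=-57; twice the area = |2985| = 2985; area = 2985/2; answer 2985/2
Step 3: S2 = 2985/2; threaded value p + q = 2987; m = -16; -4*(-16)^3 + 2*(-16)^2 - 4*(-16)^1 - 2 = (16384) + (512) + (64) + (-2) = 16958; answer 16958
Step 4: S3 = 16958; w = 4; cross terms: (-25*4 - 31*-33)=923, (31*2 - -17*4)=130, (-17*11 - -29*2)=-129, (-29*-33 - -25*11)=1232; twice the area = |2156| = 2156; area = 1078; boundary points = 1 + 2 + 3 + 4 = 10; strictly interior points = area - boundary/2 + 1 = 1074; answer 1074

1074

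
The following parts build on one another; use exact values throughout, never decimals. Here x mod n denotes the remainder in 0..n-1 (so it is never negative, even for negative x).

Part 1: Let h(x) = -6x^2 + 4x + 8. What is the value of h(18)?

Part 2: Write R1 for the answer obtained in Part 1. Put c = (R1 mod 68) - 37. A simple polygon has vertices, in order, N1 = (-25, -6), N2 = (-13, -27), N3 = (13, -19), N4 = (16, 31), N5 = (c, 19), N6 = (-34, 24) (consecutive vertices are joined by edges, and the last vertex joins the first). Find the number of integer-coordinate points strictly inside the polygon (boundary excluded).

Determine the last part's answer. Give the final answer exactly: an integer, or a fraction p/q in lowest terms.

1813

Part 1: -6*(18)^2 + 4*(18)^1 + 8 = (-1944) + (72) + (8) = -1864; answer -1864
Part 2: R1 = -1864; c = 3; cross terms: (-25*-27 - -13*-6)=597, (-13*-19 - 13*-27)=598, (13*31 - 16*-19)=707, (16*19 - 3*31)=211, (3*24 - -34*19)=718, (-34*-6 - -25*24)=804; twice the area = |3635| = 3635; area = 3635/2; boundary points = 3 + 2 + 1 + 1 + 1 + 3 = 11; strictly interior points = area - boundary/2 + 1 = 1813; answer 1813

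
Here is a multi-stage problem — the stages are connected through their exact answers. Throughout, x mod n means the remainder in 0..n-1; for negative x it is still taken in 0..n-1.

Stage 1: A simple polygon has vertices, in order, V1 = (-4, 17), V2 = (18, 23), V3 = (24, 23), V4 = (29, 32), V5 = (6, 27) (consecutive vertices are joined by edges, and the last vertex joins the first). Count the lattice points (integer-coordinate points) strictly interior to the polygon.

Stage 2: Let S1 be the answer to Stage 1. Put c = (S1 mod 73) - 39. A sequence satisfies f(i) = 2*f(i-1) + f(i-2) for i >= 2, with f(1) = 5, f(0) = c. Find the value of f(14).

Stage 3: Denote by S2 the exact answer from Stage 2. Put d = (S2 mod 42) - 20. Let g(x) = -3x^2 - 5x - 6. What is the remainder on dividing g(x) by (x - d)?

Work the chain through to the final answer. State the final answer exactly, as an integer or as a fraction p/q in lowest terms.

Stage 1: cross terms: (-4*23 - 18*17)=-398, (18*23 - 24*23)=-138, (24*32 - 29*23)=101, (29*27 - 6*32)=591, (6*17 - -4*27)=210; twice the area = |366| = 366; area = 183; boundary points = 2 + 6 + 1 + 1 + 10 = 20; strictly interior points = area - boundary/2 + 1 = 174; answer 174
Stage 2: S1 = 174; c = -11; f(2) = 2*(5) + 1*(-11) = -1; iterating: f(2)=-1, f(3)=3, f(4)=5, f(5)=13, f(6)=31, f(7)=75, f(8)=181, f(9)=437, f(10)=1055, f(11)=2547, f(12)=6149, f(13)=14845, f(14)=35839; answer 35839
Stage 3: S2 = 35839; d = -7; remainder = value at the root: -3*(-7)^2 - 5*(-7)^1 - 6 = (-147) + (35) + (-6) = -118; answer -118

-118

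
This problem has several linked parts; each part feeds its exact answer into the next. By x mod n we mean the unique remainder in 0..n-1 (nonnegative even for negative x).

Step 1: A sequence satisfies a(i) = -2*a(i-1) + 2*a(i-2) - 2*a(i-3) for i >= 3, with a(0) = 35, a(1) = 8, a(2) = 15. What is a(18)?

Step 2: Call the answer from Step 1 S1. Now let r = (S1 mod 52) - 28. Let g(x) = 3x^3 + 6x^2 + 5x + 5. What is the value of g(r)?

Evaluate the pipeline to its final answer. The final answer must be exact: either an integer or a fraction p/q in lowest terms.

Step 1: a(3) = -2*(15) + 2*(8) - 2*(35) = -84; iterating: a(3)=-84, a(4)=182, a(5)=-562, a(6)=1656, a(7)=-4800, a(8)=14036, a(9)=-40984, a(10)=119640, a(11)=-349320, a(12)=1019888, a(13)=-2977696, a(14)=8693808, a(15)=-25382784, a(16)=74108576, a(17)=-216370336, a(18)=631723392; answer 631723392
Step 2: S1 = 631723392; r = 12; 3*(12)^3 + 6*(12)^2 + 5*(12)^1 + 5 = (5184) + (864) + (60) + (5) = 6113; answer 6113

6113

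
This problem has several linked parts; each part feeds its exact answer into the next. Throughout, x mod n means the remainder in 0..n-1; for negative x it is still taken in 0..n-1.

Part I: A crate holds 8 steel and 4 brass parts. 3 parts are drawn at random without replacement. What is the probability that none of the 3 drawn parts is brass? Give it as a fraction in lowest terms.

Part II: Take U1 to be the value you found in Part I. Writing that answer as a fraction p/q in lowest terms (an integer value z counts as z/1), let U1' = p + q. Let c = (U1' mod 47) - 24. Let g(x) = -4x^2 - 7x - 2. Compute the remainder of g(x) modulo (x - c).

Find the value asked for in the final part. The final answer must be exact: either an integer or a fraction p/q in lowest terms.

Part I: total draws C(12,3) = 220; favorable C(8,3) = 56; P = 14/55; answer 14/55
Part II: U1 = 14/55; threaded value p + q = 69; c = -2; remainder = value at the root: -4*(-2)^2 - 7*(-2)^1 - 2 = (-16) + (14) + (-2) = -4; answer -4

-4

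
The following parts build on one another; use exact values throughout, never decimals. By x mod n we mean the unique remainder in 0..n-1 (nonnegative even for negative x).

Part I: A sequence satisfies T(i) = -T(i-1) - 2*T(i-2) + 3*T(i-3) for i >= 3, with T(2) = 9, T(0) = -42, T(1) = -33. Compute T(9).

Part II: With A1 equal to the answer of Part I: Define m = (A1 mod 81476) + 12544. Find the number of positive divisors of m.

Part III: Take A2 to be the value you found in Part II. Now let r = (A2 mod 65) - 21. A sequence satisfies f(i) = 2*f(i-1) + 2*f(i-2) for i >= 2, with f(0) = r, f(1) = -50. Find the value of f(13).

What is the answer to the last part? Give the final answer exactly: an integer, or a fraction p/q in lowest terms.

Part I: T(3) = -1*(9) - 2*(-33) + 3*(-42) = -69; iterating: T(3)=-69, T(4)=-48, T(5)=213, T(6)=-324, T(7)=-246, T(8)=1533, T(9)=-2013; answer -2013
Part II: A1 = -2013; m = 92007; 92007 = 3^2 * 10223; number of divisors = (2+1) * (1+1) = 6; answer 6
Part III: A2 = 6; r = -15; f(2) = 2*(-50) + 2*(-15) = -130; iterating: f(2)=-130, f(3)=-360, f(4)=-980, f(5)=-2680, f(6)=-7320, f(7)=-20000, f(8)=-54640, f(9)=-149280, f(10)=-407840, f(11)=-1114240, f(12)=-3044160, f(13)=-8316800; answer -8316800

-8316800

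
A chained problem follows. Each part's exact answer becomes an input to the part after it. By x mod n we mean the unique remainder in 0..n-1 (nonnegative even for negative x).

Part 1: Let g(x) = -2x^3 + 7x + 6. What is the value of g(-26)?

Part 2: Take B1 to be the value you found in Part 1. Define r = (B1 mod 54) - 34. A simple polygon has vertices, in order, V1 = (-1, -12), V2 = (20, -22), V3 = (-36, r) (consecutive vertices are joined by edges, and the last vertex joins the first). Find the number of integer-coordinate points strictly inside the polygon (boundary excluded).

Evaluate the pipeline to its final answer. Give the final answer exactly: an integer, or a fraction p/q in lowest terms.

Part 1: -2*(-26)^3 + 7*(-26)^1 + 6 = (35152) + (-182) + (6) = 34976; answer 34976
Part 2: B1 = 34976; r = 4; cross terms: (-1*-22 - 20*-12)=262, (20*4 - -36*-22)=-712, (-36*-12 - -1*4)=436; twice the area = |-14| = 14; area = 7; boundary points = 1 + 2 + 1 = 4; strictly interior points = area - boundary/2 + 1 = 6; answer 6

6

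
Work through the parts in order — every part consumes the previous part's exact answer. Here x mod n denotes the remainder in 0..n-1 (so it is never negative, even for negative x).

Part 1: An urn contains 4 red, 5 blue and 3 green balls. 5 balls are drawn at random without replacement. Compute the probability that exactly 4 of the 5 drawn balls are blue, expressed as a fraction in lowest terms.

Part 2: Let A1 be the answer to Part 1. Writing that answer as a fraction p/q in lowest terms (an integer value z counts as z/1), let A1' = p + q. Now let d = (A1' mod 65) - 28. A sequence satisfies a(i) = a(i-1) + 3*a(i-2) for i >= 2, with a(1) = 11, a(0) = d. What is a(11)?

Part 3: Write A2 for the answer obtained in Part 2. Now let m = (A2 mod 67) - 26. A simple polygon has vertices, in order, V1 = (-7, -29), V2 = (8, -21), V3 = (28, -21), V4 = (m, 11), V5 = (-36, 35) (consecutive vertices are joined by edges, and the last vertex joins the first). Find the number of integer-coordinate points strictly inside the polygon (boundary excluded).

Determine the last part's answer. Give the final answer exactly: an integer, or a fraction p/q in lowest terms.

1606

Part 1: total draws C(12,5) = 792; favorable C(5,4)*C(7,1) = 35; P = 35/792; answer 35/792
Part 2: A1 = 35/792; threaded value p + q = 827; d = 19; a(2) = 1*(11) + 3*(19) = 68; iterating: a(2)=68, a(3)=101, a(4)=305, a(5)=608, a(6)=1523, a(7)=3347, a(8)=7916, a(9)=17957, a(10)=41705, a(11)=95576; answer 95576
Part 3: A2 = 95576; m = 8; cross terms: (-7*-21 - 8*-29)=379, (8*-21 - 28*-21)=420, (28*11 - 8*-21)=476, (8*35 - -36*11)=676, (-36*-29 - -7*35)=1289; twice the area = |3240| = 3240; area = 1620; boundary points = 1 + 20 + 4 + 4 + 1 = 30; strictly interior points = area - boundary/2 + 1 = 1606; answer 1606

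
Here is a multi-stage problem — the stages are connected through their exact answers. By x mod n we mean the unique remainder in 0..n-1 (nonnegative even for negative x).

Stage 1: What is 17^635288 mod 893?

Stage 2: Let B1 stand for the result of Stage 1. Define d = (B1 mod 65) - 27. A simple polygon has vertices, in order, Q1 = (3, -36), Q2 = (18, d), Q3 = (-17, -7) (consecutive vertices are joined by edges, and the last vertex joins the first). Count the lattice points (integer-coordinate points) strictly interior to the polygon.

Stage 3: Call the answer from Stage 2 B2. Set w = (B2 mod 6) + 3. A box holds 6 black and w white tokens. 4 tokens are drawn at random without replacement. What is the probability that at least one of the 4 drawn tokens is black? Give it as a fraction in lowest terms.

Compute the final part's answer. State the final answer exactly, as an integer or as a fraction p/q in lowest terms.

209/210

Stage 1: squarings mod 893: 17^1=17, 17^2=289, 17^4=472, 17^8=427, 17^16=157, 17^32=538, 17^64=112, 17^128=42, 17^256=871, 17^512=484, 17^1024=290, 17^2048=158, 17^4096=853, 17^8192=707, 17^16384=662, 17^32768=674, 17^65536=632, 17^131072=253, 17^262144=606, 17^524288=213; 17^635288 = 17^8 * 17^16 * 17^128 * 17^256 * 17^4096 * 17^8192 * 17^32768 * 17^65536 * 17^524288 = 880 (mod 893); answer 880
Stage 2: B1 = 880; d = 8; cross terms: (3*8 - 18*-36)=672, (18*-7 - -17*8)=10, (-17*-36 - 3*-7)=633; twice the area = |1315| = 1315; area = 1315/2; boundary points = 1 + 5 + 1 = 7; strictly interior points = area - boundary/2 + 1 = 655; answer 655
Stage 3: B2 = 655; w = 4; total draws C(10,4) = 210; complement C(4,4) = 1; favorable 210 - 1 = 209; P = 209/210; answer 209/210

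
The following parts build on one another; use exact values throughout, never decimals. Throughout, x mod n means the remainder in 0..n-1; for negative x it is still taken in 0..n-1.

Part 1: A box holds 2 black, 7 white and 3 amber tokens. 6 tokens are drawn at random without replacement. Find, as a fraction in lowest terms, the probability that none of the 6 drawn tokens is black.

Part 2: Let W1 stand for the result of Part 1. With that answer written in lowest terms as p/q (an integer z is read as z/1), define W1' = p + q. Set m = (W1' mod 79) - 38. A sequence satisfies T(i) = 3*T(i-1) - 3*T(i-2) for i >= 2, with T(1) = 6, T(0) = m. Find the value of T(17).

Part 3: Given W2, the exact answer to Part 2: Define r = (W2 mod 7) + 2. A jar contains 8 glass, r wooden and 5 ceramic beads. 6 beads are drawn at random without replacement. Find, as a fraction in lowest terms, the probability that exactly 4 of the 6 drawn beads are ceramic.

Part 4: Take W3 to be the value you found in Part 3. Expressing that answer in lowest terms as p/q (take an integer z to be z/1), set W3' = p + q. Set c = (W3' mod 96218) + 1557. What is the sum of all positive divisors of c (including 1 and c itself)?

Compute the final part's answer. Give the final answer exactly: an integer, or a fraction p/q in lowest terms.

Part 1: total draws C(12,6) = 924; favorable C(10,6) = 210; P = 5/22; answer 5/22
Part 2: W1 = 5/22; threaded value p + q = 27; m = -11; T(2) = 3*(6) - 3*(-11) = 51; iterating: T(2)=51, T(3)=135, T(4)=252, T(5)=351, T(6)=297, T(7)=-162, T(8)=-1377, T(9)=-3645, T(10)=-6804, T(11)=-9477, T(12)=-8019, T(13)=4374, T(14)=37179, T(15)=98415, T(16)=183708, T(17)=255879; answer 255879
Part 3: W2 = 255879; r = 3; total draws C(16,6) = 8008; favorable C(5,4)*C(11,2) = 275; P = 25/728; answer 25/728
Part 4: W3 = 25/728; threaded value p + q = 753; c = 2310; 2310 = 2 * 3 * 5 * 7 * 11; sigma = (1 + 2) * (1 + 3) * (1 + 5) * (1 + 7) * (1 + 11) = 3 * 4 * 6 * 8 * 12 = 6912; answer 6912

6912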